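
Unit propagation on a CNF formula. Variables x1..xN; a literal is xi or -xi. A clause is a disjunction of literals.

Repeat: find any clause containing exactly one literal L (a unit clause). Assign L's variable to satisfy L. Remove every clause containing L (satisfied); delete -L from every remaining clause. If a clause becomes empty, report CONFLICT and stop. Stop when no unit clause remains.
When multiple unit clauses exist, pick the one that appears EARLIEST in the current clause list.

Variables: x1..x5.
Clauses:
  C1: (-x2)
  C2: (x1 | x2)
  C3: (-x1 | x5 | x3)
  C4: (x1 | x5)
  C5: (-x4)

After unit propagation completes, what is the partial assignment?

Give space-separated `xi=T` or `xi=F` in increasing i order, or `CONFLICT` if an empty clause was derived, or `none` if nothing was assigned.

Answer: x1=T x2=F x4=F

Derivation:
unit clause [-2] forces x2=F; simplify:
  drop 2 from [1, 2] -> [1]
  satisfied 1 clause(s); 4 remain; assigned so far: [2]
unit clause [1] forces x1=T; simplify:
  drop -1 from [-1, 5, 3] -> [5, 3]
  satisfied 2 clause(s); 2 remain; assigned so far: [1, 2]
unit clause [-4] forces x4=F; simplify:
  satisfied 1 clause(s); 1 remain; assigned so far: [1, 2, 4]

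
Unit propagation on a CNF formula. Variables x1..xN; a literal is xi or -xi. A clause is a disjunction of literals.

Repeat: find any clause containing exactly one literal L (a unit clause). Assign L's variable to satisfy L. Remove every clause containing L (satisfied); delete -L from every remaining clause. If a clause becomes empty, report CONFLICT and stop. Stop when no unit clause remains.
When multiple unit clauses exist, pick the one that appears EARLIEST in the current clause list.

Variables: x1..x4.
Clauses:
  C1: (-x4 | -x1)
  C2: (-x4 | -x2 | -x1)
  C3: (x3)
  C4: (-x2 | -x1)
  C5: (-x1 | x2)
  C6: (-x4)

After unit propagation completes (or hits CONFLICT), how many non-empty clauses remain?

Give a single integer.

Answer: 2

Derivation:
unit clause [3] forces x3=T; simplify:
  satisfied 1 clause(s); 5 remain; assigned so far: [3]
unit clause [-4] forces x4=F; simplify:
  satisfied 3 clause(s); 2 remain; assigned so far: [3, 4]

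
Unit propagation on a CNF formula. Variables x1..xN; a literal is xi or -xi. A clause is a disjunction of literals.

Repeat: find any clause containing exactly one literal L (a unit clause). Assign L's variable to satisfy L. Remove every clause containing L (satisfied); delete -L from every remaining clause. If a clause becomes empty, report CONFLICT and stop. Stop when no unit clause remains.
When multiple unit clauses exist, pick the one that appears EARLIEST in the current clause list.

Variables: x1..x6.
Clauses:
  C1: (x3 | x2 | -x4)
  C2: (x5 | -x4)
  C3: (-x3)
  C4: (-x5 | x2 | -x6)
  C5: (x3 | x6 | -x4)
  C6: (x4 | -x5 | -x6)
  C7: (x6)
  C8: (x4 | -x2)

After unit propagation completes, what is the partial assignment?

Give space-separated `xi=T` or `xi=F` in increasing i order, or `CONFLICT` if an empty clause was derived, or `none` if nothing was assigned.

Answer: x3=F x6=T

Derivation:
unit clause [-3] forces x3=F; simplify:
  drop 3 from [3, 2, -4] -> [2, -4]
  drop 3 from [3, 6, -4] -> [6, -4]
  satisfied 1 clause(s); 7 remain; assigned so far: [3]
unit clause [6] forces x6=T; simplify:
  drop -6 from [-5, 2, -6] -> [-5, 2]
  drop -6 from [4, -5, -6] -> [4, -5]
  satisfied 2 clause(s); 5 remain; assigned so far: [3, 6]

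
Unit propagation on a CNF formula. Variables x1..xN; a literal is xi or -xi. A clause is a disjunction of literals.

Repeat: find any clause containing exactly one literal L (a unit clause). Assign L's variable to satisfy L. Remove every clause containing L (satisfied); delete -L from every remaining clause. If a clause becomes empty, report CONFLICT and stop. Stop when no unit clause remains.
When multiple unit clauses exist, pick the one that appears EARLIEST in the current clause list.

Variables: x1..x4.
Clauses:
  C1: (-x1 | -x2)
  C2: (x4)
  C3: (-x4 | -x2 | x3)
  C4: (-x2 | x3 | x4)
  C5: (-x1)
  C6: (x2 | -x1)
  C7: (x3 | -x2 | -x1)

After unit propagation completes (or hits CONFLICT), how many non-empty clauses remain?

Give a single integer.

unit clause [4] forces x4=T; simplify:
  drop -4 from [-4, -2, 3] -> [-2, 3]
  satisfied 2 clause(s); 5 remain; assigned so far: [4]
unit clause [-1] forces x1=F; simplify:
  satisfied 4 clause(s); 1 remain; assigned so far: [1, 4]

Answer: 1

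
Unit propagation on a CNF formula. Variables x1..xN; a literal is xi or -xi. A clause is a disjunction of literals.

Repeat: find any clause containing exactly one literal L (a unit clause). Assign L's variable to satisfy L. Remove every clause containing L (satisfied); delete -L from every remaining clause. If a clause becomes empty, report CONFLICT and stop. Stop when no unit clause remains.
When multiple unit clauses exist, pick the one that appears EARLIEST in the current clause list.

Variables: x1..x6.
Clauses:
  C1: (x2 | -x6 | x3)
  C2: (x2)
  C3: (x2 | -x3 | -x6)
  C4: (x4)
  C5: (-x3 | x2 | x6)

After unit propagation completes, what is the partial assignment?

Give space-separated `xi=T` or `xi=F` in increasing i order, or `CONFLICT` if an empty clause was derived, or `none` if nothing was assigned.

Answer: x2=T x4=T

Derivation:
unit clause [2] forces x2=T; simplify:
  satisfied 4 clause(s); 1 remain; assigned so far: [2]
unit clause [4] forces x4=T; simplify:
  satisfied 1 clause(s); 0 remain; assigned so far: [2, 4]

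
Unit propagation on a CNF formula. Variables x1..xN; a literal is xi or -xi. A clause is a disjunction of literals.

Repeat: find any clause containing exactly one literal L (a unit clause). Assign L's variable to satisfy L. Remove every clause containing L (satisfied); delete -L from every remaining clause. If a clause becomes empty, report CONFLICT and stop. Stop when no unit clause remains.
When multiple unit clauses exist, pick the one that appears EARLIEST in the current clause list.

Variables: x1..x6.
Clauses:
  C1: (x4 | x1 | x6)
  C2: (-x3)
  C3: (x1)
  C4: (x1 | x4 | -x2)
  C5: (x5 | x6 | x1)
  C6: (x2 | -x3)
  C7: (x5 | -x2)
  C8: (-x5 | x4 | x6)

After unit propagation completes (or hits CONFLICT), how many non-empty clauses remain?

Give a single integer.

unit clause [-3] forces x3=F; simplify:
  satisfied 2 clause(s); 6 remain; assigned so far: [3]
unit clause [1] forces x1=T; simplify:
  satisfied 4 clause(s); 2 remain; assigned so far: [1, 3]

Answer: 2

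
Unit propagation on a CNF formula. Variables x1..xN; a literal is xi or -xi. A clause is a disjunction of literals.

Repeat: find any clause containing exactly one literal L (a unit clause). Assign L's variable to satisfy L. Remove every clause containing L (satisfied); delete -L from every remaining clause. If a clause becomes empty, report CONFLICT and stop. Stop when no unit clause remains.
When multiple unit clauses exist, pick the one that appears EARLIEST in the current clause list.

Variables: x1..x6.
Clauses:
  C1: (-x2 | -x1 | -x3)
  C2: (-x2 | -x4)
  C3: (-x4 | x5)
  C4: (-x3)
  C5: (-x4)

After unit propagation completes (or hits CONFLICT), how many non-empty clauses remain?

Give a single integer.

Answer: 0

Derivation:
unit clause [-3] forces x3=F; simplify:
  satisfied 2 clause(s); 3 remain; assigned so far: [3]
unit clause [-4] forces x4=F; simplify:
  satisfied 3 clause(s); 0 remain; assigned so far: [3, 4]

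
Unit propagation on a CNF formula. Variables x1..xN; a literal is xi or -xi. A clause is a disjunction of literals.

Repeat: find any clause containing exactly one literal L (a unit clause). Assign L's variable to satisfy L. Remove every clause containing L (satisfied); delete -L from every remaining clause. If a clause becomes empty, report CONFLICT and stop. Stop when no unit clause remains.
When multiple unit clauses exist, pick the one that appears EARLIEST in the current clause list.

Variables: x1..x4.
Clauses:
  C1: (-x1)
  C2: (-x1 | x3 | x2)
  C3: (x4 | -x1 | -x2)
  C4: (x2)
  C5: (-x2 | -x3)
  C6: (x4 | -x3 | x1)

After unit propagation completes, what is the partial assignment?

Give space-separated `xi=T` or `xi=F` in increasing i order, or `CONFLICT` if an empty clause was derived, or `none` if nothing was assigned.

unit clause [-1] forces x1=F; simplify:
  drop 1 from [4, -3, 1] -> [4, -3]
  satisfied 3 clause(s); 3 remain; assigned so far: [1]
unit clause [2] forces x2=T; simplify:
  drop -2 from [-2, -3] -> [-3]
  satisfied 1 clause(s); 2 remain; assigned so far: [1, 2]
unit clause [-3] forces x3=F; simplify:
  satisfied 2 clause(s); 0 remain; assigned so far: [1, 2, 3]

Answer: x1=F x2=T x3=F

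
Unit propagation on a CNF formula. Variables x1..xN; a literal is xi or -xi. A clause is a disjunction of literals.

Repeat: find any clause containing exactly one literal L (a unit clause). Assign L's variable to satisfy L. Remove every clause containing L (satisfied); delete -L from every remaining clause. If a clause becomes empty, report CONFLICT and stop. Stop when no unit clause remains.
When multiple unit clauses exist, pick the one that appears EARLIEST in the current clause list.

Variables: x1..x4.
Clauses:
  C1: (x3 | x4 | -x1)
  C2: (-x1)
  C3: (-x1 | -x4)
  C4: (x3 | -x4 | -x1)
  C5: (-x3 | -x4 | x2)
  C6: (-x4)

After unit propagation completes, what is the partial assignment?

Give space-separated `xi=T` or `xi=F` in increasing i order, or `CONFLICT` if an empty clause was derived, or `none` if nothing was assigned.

unit clause [-1] forces x1=F; simplify:
  satisfied 4 clause(s); 2 remain; assigned so far: [1]
unit clause [-4] forces x4=F; simplify:
  satisfied 2 clause(s); 0 remain; assigned so far: [1, 4]

Answer: x1=F x4=F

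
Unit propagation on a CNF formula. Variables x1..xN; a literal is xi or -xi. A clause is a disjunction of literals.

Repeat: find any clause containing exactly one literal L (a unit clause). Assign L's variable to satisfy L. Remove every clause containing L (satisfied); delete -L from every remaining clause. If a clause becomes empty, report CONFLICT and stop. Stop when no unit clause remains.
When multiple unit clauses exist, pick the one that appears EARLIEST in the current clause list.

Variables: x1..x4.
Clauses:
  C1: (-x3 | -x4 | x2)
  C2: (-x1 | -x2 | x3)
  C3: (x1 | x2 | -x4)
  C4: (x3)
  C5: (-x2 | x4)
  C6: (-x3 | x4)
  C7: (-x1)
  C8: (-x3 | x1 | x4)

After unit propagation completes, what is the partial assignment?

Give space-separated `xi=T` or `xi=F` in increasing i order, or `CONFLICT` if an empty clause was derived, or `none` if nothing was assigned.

unit clause [3] forces x3=T; simplify:
  drop -3 from [-3, -4, 2] -> [-4, 2]
  drop -3 from [-3, 4] -> [4]
  drop -3 from [-3, 1, 4] -> [1, 4]
  satisfied 2 clause(s); 6 remain; assigned so far: [3]
unit clause [4] forces x4=T; simplify:
  drop -4 from [-4, 2] -> [2]
  drop -4 from [1, 2, -4] -> [1, 2]
  satisfied 3 clause(s); 3 remain; assigned so far: [3, 4]
unit clause [2] forces x2=T; simplify:
  satisfied 2 clause(s); 1 remain; assigned so far: [2, 3, 4]
unit clause [-1] forces x1=F; simplify:
  satisfied 1 clause(s); 0 remain; assigned so far: [1, 2, 3, 4]

Answer: x1=F x2=T x3=T x4=T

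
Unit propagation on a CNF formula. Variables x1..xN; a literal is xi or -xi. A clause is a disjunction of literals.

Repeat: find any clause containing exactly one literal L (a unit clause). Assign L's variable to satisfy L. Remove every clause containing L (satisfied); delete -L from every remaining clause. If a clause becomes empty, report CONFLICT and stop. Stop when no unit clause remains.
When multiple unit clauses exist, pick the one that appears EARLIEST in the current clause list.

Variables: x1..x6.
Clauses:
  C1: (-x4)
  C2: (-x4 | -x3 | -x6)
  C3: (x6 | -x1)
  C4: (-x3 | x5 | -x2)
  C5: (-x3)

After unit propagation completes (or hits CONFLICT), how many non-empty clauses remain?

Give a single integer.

Answer: 1

Derivation:
unit clause [-4] forces x4=F; simplify:
  satisfied 2 clause(s); 3 remain; assigned so far: [4]
unit clause [-3] forces x3=F; simplify:
  satisfied 2 clause(s); 1 remain; assigned so far: [3, 4]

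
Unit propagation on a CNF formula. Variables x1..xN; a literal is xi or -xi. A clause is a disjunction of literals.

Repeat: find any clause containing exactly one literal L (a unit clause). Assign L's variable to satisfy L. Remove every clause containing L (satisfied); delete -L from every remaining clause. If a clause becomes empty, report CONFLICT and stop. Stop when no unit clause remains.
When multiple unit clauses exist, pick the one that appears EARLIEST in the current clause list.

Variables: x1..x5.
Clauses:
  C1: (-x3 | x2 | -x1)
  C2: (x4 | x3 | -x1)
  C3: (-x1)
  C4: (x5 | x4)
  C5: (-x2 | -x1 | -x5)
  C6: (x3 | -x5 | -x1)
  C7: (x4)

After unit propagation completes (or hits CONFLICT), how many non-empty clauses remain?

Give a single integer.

unit clause [-1] forces x1=F; simplify:
  satisfied 5 clause(s); 2 remain; assigned so far: [1]
unit clause [4] forces x4=T; simplify:
  satisfied 2 clause(s); 0 remain; assigned so far: [1, 4]

Answer: 0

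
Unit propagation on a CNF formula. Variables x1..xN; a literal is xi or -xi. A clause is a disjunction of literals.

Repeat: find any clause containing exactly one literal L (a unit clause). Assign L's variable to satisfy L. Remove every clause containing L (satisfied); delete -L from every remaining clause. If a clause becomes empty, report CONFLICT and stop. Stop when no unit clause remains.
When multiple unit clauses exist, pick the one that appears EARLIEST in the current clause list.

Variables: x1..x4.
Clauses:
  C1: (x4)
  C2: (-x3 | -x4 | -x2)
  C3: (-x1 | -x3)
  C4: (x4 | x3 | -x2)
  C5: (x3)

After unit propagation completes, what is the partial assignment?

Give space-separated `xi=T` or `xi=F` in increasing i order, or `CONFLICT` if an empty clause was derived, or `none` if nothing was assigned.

Answer: x1=F x2=F x3=T x4=T

Derivation:
unit clause [4] forces x4=T; simplify:
  drop -4 from [-3, -4, -2] -> [-3, -2]
  satisfied 2 clause(s); 3 remain; assigned so far: [4]
unit clause [3] forces x3=T; simplify:
  drop -3 from [-3, -2] -> [-2]
  drop -3 from [-1, -3] -> [-1]
  satisfied 1 clause(s); 2 remain; assigned so far: [3, 4]
unit clause [-2] forces x2=F; simplify:
  satisfied 1 clause(s); 1 remain; assigned so far: [2, 3, 4]
unit clause [-1] forces x1=F; simplify:
  satisfied 1 clause(s); 0 remain; assigned so far: [1, 2, 3, 4]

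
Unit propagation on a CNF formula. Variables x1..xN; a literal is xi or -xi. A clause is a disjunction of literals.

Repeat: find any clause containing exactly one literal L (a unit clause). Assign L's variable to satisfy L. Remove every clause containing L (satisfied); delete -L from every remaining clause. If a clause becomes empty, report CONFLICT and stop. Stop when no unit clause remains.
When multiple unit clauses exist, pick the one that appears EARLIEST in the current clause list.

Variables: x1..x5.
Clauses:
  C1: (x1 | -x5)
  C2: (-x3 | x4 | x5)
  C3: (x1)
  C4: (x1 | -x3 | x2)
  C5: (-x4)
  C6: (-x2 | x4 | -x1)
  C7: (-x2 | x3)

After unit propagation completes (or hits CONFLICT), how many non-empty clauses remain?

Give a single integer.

unit clause [1] forces x1=T; simplify:
  drop -1 from [-2, 4, -1] -> [-2, 4]
  satisfied 3 clause(s); 4 remain; assigned so far: [1]
unit clause [-4] forces x4=F; simplify:
  drop 4 from [-3, 4, 5] -> [-3, 5]
  drop 4 from [-2, 4] -> [-2]
  satisfied 1 clause(s); 3 remain; assigned so far: [1, 4]
unit clause [-2] forces x2=F; simplify:
  satisfied 2 clause(s); 1 remain; assigned so far: [1, 2, 4]

Answer: 1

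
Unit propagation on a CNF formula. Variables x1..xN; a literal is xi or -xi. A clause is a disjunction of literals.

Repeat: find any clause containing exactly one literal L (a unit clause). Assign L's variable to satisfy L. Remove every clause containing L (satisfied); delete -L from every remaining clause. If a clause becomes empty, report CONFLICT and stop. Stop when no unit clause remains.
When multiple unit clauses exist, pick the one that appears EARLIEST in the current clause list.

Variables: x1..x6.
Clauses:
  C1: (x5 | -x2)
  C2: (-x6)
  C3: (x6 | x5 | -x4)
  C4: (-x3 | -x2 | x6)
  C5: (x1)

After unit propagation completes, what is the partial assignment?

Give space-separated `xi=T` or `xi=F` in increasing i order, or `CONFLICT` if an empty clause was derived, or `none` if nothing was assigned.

unit clause [-6] forces x6=F; simplify:
  drop 6 from [6, 5, -4] -> [5, -4]
  drop 6 from [-3, -2, 6] -> [-3, -2]
  satisfied 1 clause(s); 4 remain; assigned so far: [6]
unit clause [1] forces x1=T; simplify:
  satisfied 1 clause(s); 3 remain; assigned so far: [1, 6]

Answer: x1=T x6=F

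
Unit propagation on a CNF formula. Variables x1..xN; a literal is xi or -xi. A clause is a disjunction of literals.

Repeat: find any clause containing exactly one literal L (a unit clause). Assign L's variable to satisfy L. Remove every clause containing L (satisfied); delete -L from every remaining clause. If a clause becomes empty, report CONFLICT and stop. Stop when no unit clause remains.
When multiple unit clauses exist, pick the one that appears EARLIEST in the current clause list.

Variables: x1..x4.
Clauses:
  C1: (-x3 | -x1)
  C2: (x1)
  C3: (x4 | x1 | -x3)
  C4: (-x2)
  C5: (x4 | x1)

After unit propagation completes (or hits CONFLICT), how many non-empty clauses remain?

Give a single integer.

unit clause [1] forces x1=T; simplify:
  drop -1 from [-3, -1] -> [-3]
  satisfied 3 clause(s); 2 remain; assigned so far: [1]
unit clause [-3] forces x3=F; simplify:
  satisfied 1 clause(s); 1 remain; assigned so far: [1, 3]
unit clause [-2] forces x2=F; simplify:
  satisfied 1 clause(s); 0 remain; assigned so far: [1, 2, 3]

Answer: 0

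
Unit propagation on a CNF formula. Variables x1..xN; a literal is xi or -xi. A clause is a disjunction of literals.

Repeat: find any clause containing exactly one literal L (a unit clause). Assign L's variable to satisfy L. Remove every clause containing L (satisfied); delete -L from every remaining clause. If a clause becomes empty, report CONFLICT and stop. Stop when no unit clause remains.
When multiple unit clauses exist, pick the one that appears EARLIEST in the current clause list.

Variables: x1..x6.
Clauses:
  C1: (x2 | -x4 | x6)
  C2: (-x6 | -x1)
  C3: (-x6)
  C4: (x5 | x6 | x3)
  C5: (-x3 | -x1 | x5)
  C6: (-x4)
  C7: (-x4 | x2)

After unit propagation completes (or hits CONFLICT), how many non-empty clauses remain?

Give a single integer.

Answer: 2

Derivation:
unit clause [-6] forces x6=F; simplify:
  drop 6 from [2, -4, 6] -> [2, -4]
  drop 6 from [5, 6, 3] -> [5, 3]
  satisfied 2 clause(s); 5 remain; assigned so far: [6]
unit clause [-4] forces x4=F; simplify:
  satisfied 3 clause(s); 2 remain; assigned so far: [4, 6]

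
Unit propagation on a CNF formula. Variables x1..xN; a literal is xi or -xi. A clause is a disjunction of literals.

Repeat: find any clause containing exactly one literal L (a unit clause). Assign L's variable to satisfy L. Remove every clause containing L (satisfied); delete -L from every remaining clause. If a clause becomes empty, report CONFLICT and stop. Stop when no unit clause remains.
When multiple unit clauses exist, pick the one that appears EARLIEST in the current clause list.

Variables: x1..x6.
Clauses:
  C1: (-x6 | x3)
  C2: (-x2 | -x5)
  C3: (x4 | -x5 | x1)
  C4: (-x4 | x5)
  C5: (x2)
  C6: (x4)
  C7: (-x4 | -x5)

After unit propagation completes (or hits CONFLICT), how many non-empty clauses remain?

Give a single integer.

unit clause [2] forces x2=T; simplify:
  drop -2 from [-2, -5] -> [-5]
  satisfied 1 clause(s); 6 remain; assigned so far: [2]
unit clause [-5] forces x5=F; simplify:
  drop 5 from [-4, 5] -> [-4]
  satisfied 3 clause(s); 3 remain; assigned so far: [2, 5]
unit clause [-4] forces x4=F; simplify:
  drop 4 from [4] -> [] (empty!)
  satisfied 1 clause(s); 2 remain; assigned so far: [2, 4, 5]
CONFLICT (empty clause)

Answer: 1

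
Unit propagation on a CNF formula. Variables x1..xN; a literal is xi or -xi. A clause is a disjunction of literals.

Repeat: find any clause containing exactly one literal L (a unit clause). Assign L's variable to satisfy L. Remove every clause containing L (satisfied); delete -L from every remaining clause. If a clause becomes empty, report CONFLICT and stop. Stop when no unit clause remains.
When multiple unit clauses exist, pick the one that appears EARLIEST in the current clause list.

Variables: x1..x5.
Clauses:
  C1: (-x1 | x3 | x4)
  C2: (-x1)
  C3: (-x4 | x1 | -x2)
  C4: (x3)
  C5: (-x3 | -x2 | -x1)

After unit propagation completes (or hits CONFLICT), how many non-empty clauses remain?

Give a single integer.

unit clause [-1] forces x1=F; simplify:
  drop 1 from [-4, 1, -2] -> [-4, -2]
  satisfied 3 clause(s); 2 remain; assigned so far: [1]
unit clause [3] forces x3=T; simplify:
  satisfied 1 clause(s); 1 remain; assigned so far: [1, 3]

Answer: 1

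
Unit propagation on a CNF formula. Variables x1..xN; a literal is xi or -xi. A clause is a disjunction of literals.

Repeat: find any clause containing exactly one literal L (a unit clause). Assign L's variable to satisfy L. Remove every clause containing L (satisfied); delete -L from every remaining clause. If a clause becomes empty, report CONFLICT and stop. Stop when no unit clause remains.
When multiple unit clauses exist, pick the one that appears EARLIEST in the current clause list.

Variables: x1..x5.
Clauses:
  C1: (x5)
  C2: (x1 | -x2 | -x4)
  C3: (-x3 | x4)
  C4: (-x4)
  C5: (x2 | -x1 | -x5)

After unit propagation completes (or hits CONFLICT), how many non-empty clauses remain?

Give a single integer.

unit clause [5] forces x5=T; simplify:
  drop -5 from [2, -1, -5] -> [2, -1]
  satisfied 1 clause(s); 4 remain; assigned so far: [5]
unit clause [-4] forces x4=F; simplify:
  drop 4 from [-3, 4] -> [-3]
  satisfied 2 clause(s); 2 remain; assigned so far: [4, 5]
unit clause [-3] forces x3=F; simplify:
  satisfied 1 clause(s); 1 remain; assigned so far: [3, 4, 5]

Answer: 1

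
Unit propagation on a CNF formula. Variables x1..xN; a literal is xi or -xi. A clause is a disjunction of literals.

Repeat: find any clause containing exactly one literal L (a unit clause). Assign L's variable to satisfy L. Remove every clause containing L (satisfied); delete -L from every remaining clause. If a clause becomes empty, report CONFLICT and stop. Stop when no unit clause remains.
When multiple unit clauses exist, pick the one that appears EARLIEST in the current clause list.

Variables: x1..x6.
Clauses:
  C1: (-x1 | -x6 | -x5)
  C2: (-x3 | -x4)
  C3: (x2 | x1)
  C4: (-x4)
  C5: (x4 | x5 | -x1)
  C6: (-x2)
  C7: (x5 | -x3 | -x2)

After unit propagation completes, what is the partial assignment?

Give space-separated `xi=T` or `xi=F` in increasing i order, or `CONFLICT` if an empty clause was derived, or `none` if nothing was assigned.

Answer: x1=T x2=F x4=F x5=T x6=F

Derivation:
unit clause [-4] forces x4=F; simplify:
  drop 4 from [4, 5, -1] -> [5, -1]
  satisfied 2 clause(s); 5 remain; assigned so far: [4]
unit clause [-2] forces x2=F; simplify:
  drop 2 from [2, 1] -> [1]
  satisfied 2 clause(s); 3 remain; assigned so far: [2, 4]
unit clause [1] forces x1=T; simplify:
  drop -1 from [-1, -6, -5] -> [-6, -5]
  drop -1 from [5, -1] -> [5]
  satisfied 1 clause(s); 2 remain; assigned so far: [1, 2, 4]
unit clause [5] forces x5=T; simplify:
  drop -5 from [-6, -5] -> [-6]
  satisfied 1 clause(s); 1 remain; assigned so far: [1, 2, 4, 5]
unit clause [-6] forces x6=F; simplify:
  satisfied 1 clause(s); 0 remain; assigned so far: [1, 2, 4, 5, 6]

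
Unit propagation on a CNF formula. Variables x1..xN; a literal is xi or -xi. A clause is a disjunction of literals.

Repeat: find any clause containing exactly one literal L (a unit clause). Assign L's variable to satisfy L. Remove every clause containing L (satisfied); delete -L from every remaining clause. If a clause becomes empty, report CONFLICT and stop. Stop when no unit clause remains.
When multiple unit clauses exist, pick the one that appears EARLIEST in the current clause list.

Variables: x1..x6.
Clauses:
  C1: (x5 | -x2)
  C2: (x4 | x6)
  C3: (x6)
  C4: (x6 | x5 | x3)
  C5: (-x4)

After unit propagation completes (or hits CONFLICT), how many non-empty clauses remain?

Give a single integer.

unit clause [6] forces x6=T; simplify:
  satisfied 3 clause(s); 2 remain; assigned so far: [6]
unit clause [-4] forces x4=F; simplify:
  satisfied 1 clause(s); 1 remain; assigned so far: [4, 6]

Answer: 1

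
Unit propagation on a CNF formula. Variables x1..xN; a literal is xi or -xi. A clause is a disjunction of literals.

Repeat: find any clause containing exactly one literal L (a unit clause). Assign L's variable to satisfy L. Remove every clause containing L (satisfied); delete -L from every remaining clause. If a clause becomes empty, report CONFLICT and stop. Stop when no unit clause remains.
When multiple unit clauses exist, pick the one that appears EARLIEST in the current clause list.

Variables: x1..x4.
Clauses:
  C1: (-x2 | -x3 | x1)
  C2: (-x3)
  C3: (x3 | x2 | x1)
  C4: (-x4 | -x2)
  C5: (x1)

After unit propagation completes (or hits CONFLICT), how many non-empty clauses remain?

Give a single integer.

unit clause [-3] forces x3=F; simplify:
  drop 3 from [3, 2, 1] -> [2, 1]
  satisfied 2 clause(s); 3 remain; assigned so far: [3]
unit clause [1] forces x1=T; simplify:
  satisfied 2 clause(s); 1 remain; assigned so far: [1, 3]

Answer: 1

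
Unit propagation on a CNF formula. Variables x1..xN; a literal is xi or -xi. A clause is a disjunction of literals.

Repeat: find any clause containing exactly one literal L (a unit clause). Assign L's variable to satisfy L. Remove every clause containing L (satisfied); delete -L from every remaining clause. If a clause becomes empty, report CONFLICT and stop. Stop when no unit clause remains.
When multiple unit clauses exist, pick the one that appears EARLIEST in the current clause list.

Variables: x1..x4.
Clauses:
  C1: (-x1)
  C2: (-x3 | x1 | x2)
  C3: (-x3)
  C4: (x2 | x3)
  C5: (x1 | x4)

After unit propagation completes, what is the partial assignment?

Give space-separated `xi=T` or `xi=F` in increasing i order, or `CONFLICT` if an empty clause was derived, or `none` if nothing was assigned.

Answer: x1=F x2=T x3=F x4=T

Derivation:
unit clause [-1] forces x1=F; simplify:
  drop 1 from [-3, 1, 2] -> [-3, 2]
  drop 1 from [1, 4] -> [4]
  satisfied 1 clause(s); 4 remain; assigned so far: [1]
unit clause [-3] forces x3=F; simplify:
  drop 3 from [2, 3] -> [2]
  satisfied 2 clause(s); 2 remain; assigned so far: [1, 3]
unit clause [2] forces x2=T; simplify:
  satisfied 1 clause(s); 1 remain; assigned so far: [1, 2, 3]
unit clause [4] forces x4=T; simplify:
  satisfied 1 clause(s); 0 remain; assigned so far: [1, 2, 3, 4]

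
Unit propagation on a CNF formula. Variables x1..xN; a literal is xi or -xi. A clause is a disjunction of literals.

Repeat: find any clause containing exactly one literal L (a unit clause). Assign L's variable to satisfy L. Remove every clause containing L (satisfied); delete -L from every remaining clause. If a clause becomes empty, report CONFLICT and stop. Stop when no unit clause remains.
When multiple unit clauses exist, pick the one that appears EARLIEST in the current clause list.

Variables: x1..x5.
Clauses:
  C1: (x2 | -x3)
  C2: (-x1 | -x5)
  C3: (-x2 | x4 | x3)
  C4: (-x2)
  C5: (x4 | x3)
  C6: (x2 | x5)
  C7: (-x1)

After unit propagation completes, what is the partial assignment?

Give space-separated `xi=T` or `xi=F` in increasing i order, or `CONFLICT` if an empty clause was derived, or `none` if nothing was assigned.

unit clause [-2] forces x2=F; simplify:
  drop 2 from [2, -3] -> [-3]
  drop 2 from [2, 5] -> [5]
  satisfied 2 clause(s); 5 remain; assigned so far: [2]
unit clause [-3] forces x3=F; simplify:
  drop 3 from [4, 3] -> [4]
  satisfied 1 clause(s); 4 remain; assigned so far: [2, 3]
unit clause [4] forces x4=T; simplify:
  satisfied 1 clause(s); 3 remain; assigned so far: [2, 3, 4]
unit clause [5] forces x5=T; simplify:
  drop -5 from [-1, -5] -> [-1]
  satisfied 1 clause(s); 2 remain; assigned so far: [2, 3, 4, 5]
unit clause [-1] forces x1=F; simplify:
  satisfied 2 clause(s); 0 remain; assigned so far: [1, 2, 3, 4, 5]

Answer: x1=F x2=F x3=F x4=T x5=T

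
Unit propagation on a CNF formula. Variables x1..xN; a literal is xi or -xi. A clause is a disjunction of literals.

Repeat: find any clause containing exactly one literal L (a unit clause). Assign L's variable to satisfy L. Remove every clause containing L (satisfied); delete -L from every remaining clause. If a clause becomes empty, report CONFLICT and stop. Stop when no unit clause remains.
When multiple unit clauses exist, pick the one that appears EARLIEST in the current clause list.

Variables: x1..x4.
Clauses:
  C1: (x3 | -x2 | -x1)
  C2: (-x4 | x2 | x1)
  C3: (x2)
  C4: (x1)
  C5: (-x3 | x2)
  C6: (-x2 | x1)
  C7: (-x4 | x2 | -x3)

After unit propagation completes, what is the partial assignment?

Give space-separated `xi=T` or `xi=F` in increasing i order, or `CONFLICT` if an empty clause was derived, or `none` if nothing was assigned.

unit clause [2] forces x2=T; simplify:
  drop -2 from [3, -2, -1] -> [3, -1]
  drop -2 from [-2, 1] -> [1]
  satisfied 4 clause(s); 3 remain; assigned so far: [2]
unit clause [1] forces x1=T; simplify:
  drop -1 from [3, -1] -> [3]
  satisfied 2 clause(s); 1 remain; assigned so far: [1, 2]
unit clause [3] forces x3=T; simplify:
  satisfied 1 clause(s); 0 remain; assigned so far: [1, 2, 3]

Answer: x1=T x2=T x3=T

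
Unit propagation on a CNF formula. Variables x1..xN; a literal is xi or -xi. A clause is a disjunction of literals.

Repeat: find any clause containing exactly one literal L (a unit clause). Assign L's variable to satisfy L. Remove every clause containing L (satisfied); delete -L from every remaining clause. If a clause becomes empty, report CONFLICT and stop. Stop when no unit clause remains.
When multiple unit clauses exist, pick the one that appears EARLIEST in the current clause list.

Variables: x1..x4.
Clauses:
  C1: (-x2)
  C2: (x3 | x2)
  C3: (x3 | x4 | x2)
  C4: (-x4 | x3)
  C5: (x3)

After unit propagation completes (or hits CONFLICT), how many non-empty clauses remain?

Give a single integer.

Answer: 0

Derivation:
unit clause [-2] forces x2=F; simplify:
  drop 2 from [3, 2] -> [3]
  drop 2 from [3, 4, 2] -> [3, 4]
  satisfied 1 clause(s); 4 remain; assigned so far: [2]
unit clause [3] forces x3=T; simplify:
  satisfied 4 clause(s); 0 remain; assigned so far: [2, 3]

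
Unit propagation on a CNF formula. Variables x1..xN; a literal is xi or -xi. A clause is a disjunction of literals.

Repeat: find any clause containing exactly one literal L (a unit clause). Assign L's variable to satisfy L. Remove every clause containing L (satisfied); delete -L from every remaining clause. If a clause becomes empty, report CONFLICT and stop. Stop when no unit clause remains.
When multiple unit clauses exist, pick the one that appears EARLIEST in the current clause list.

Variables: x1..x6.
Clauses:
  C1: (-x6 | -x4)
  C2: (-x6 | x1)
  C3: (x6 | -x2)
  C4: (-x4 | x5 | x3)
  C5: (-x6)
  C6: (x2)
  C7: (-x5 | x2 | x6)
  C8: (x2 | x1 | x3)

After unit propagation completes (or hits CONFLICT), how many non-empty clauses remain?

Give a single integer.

unit clause [-6] forces x6=F; simplify:
  drop 6 from [6, -2] -> [-2]
  drop 6 from [-5, 2, 6] -> [-5, 2]
  satisfied 3 clause(s); 5 remain; assigned so far: [6]
unit clause [-2] forces x2=F; simplify:
  drop 2 from [2] -> [] (empty!)
  drop 2 from [-5, 2] -> [-5]
  drop 2 from [2, 1, 3] -> [1, 3]
  satisfied 1 clause(s); 4 remain; assigned so far: [2, 6]
CONFLICT (empty clause)

Answer: 3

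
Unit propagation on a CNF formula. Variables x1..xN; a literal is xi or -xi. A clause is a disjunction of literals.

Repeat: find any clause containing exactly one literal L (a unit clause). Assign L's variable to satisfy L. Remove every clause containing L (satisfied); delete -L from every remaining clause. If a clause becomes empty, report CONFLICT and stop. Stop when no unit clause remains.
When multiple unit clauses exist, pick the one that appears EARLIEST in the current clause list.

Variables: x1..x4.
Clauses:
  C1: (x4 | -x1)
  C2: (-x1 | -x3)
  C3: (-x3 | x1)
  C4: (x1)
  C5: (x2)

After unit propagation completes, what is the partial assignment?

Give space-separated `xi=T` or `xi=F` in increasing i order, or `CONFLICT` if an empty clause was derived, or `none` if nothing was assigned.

Answer: x1=T x2=T x3=F x4=T

Derivation:
unit clause [1] forces x1=T; simplify:
  drop -1 from [4, -1] -> [4]
  drop -1 from [-1, -3] -> [-3]
  satisfied 2 clause(s); 3 remain; assigned so far: [1]
unit clause [4] forces x4=T; simplify:
  satisfied 1 clause(s); 2 remain; assigned so far: [1, 4]
unit clause [-3] forces x3=F; simplify:
  satisfied 1 clause(s); 1 remain; assigned so far: [1, 3, 4]
unit clause [2] forces x2=T; simplify:
  satisfied 1 clause(s); 0 remain; assigned so far: [1, 2, 3, 4]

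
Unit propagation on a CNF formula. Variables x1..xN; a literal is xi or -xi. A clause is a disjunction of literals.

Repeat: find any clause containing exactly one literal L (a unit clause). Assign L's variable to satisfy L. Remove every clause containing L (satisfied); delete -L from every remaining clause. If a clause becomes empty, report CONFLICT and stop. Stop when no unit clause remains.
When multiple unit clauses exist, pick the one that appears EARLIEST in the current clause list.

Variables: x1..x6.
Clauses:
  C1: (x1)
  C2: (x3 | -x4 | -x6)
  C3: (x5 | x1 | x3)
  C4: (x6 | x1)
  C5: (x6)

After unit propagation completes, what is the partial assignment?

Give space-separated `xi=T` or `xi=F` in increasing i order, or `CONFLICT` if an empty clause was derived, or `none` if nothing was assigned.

Answer: x1=T x6=T

Derivation:
unit clause [1] forces x1=T; simplify:
  satisfied 3 clause(s); 2 remain; assigned so far: [1]
unit clause [6] forces x6=T; simplify:
  drop -6 from [3, -4, -6] -> [3, -4]
  satisfied 1 clause(s); 1 remain; assigned so far: [1, 6]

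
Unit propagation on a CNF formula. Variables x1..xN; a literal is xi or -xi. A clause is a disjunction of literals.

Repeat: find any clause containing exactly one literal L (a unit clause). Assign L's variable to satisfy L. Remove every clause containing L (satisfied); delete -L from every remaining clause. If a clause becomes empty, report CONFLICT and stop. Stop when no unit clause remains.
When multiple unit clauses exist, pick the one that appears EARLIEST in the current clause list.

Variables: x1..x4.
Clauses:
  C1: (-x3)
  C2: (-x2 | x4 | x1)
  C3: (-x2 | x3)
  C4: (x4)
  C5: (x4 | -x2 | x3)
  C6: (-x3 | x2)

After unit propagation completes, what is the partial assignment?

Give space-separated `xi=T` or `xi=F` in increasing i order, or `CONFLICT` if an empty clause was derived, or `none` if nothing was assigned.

Answer: x2=F x3=F x4=T

Derivation:
unit clause [-3] forces x3=F; simplify:
  drop 3 from [-2, 3] -> [-2]
  drop 3 from [4, -2, 3] -> [4, -2]
  satisfied 2 clause(s); 4 remain; assigned so far: [3]
unit clause [-2] forces x2=F; simplify:
  satisfied 3 clause(s); 1 remain; assigned so far: [2, 3]
unit clause [4] forces x4=T; simplify:
  satisfied 1 clause(s); 0 remain; assigned so far: [2, 3, 4]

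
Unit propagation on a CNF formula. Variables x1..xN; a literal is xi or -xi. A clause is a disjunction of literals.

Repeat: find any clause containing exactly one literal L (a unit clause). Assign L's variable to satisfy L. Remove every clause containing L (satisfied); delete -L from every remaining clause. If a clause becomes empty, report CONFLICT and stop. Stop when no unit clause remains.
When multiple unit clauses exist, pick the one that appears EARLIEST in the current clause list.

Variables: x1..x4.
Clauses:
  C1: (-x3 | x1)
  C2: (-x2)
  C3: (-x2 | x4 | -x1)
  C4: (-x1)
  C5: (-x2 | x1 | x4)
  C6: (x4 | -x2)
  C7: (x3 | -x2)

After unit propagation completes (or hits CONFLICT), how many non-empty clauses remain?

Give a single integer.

unit clause [-2] forces x2=F; simplify:
  satisfied 5 clause(s); 2 remain; assigned so far: [2]
unit clause [-1] forces x1=F; simplify:
  drop 1 from [-3, 1] -> [-3]
  satisfied 1 clause(s); 1 remain; assigned so far: [1, 2]
unit clause [-3] forces x3=F; simplify:
  satisfied 1 clause(s); 0 remain; assigned so far: [1, 2, 3]

Answer: 0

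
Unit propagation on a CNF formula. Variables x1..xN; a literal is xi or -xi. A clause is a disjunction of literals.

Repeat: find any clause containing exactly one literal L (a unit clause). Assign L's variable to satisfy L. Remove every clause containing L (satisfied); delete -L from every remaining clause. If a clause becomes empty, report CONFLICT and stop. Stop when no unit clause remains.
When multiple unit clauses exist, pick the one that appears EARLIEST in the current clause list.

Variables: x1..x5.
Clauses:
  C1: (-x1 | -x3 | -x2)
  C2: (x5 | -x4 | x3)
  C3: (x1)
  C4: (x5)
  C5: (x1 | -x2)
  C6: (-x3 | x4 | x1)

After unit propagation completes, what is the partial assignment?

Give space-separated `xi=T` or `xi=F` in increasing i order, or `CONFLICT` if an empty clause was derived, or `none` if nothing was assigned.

Answer: x1=T x5=T

Derivation:
unit clause [1] forces x1=T; simplify:
  drop -1 from [-1, -3, -2] -> [-3, -2]
  satisfied 3 clause(s); 3 remain; assigned so far: [1]
unit clause [5] forces x5=T; simplify:
  satisfied 2 clause(s); 1 remain; assigned so far: [1, 5]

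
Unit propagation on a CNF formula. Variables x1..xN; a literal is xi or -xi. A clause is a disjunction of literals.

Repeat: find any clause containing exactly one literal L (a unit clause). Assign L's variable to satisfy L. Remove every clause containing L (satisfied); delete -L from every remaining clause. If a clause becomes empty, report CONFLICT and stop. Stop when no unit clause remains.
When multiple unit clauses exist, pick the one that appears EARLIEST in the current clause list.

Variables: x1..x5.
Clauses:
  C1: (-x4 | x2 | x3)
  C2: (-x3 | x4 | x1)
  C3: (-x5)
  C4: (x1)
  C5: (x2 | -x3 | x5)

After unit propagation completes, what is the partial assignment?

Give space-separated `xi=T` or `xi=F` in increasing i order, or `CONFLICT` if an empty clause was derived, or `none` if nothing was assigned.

Answer: x1=T x5=F

Derivation:
unit clause [-5] forces x5=F; simplify:
  drop 5 from [2, -3, 5] -> [2, -3]
  satisfied 1 clause(s); 4 remain; assigned so far: [5]
unit clause [1] forces x1=T; simplify:
  satisfied 2 clause(s); 2 remain; assigned so far: [1, 5]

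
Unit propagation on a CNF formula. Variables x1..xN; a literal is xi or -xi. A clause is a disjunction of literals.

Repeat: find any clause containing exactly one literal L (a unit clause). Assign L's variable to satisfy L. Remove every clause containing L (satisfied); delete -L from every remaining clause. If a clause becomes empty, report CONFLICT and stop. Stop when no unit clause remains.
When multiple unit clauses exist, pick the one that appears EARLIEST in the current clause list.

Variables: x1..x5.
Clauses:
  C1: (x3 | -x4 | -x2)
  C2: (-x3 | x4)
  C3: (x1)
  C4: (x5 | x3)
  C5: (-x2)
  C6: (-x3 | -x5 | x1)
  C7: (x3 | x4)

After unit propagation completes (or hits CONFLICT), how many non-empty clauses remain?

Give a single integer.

Answer: 3

Derivation:
unit clause [1] forces x1=T; simplify:
  satisfied 2 clause(s); 5 remain; assigned so far: [1]
unit clause [-2] forces x2=F; simplify:
  satisfied 2 clause(s); 3 remain; assigned so far: [1, 2]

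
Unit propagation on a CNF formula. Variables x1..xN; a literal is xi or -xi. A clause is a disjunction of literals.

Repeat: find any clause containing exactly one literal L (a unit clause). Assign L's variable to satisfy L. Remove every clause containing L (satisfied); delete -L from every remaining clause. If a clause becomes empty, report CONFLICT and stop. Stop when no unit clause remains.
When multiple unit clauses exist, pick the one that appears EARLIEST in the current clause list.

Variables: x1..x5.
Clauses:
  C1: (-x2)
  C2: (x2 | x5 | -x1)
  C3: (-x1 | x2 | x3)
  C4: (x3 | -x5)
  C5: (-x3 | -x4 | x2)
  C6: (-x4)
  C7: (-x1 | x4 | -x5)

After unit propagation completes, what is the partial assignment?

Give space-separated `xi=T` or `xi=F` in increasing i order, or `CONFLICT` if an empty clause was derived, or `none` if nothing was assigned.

Answer: x2=F x4=F

Derivation:
unit clause [-2] forces x2=F; simplify:
  drop 2 from [2, 5, -1] -> [5, -1]
  drop 2 from [-1, 2, 3] -> [-1, 3]
  drop 2 from [-3, -4, 2] -> [-3, -4]
  satisfied 1 clause(s); 6 remain; assigned so far: [2]
unit clause [-4] forces x4=F; simplify:
  drop 4 from [-1, 4, -5] -> [-1, -5]
  satisfied 2 clause(s); 4 remain; assigned so far: [2, 4]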